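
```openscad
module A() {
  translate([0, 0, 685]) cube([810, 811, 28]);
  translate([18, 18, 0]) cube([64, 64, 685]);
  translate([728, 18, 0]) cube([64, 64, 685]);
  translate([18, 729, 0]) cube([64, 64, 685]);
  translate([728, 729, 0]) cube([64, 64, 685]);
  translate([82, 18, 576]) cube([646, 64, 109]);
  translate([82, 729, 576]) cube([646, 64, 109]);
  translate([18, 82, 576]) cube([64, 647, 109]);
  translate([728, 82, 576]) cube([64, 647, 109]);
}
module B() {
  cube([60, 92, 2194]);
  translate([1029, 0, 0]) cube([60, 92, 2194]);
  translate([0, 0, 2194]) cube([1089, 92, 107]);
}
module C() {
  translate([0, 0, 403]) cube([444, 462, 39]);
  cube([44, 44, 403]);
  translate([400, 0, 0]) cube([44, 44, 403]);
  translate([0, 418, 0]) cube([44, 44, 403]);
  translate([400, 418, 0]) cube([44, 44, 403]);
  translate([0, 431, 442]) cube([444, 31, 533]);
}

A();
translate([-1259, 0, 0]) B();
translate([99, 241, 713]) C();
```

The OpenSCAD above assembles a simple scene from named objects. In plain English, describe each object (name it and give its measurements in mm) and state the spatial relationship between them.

A is a table with a 810×811 mm rectangular top, 28 mm thick, top surface at z = 713 mm, supported by four 64×64 mm square legs, each inset 18 mm from the nearest pair of top edges, running from the floor. Four apron rails, 64 mm thick and 109 mm tall, run between adjacent legs with their top edges flush with the underside of the top and their outer faces flush with the legs' outer faces.

B is a door frame. The clear opening is 969 mm wide and 2194 mm high. Two 60 mm wide jambs, 92 mm deep, stand either side of the opening from the floor to the top of the opening. A 107 mm thick head sits across the top of both jambs, spanning the full outside width of the frame.

C is a chair: 444×462 mm seat, 39 mm thick, top at z = 442 mm, on four 44 mm square corner legs flush with the seat edges. A 31 mm thick backrest slab spans the full seat width, extending 533 mm above the seat top, its back face flush with the seat's +y edge.

The door frame is on the floor beside the table on its −x side. The chair is on top of the table.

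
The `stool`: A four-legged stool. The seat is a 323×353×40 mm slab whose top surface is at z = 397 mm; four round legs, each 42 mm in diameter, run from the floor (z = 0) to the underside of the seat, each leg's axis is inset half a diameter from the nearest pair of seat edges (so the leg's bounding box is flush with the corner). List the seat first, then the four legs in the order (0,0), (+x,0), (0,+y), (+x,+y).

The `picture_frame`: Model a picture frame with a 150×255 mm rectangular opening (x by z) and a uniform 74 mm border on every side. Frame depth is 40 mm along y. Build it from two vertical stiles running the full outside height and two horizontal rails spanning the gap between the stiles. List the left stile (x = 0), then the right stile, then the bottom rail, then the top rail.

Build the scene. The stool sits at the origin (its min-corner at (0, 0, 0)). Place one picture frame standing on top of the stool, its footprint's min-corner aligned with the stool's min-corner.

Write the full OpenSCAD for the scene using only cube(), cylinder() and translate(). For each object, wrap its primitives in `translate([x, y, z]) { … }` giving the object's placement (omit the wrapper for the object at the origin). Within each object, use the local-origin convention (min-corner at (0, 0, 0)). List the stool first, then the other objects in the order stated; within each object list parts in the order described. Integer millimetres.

translate([0, 0, 357]) cube([323, 353, 40]);
translate([21, 21, 0]) cylinder(h = 357, r = 21);
translate([302, 21, 0]) cylinder(h = 357, r = 21);
translate([21, 332, 0]) cylinder(h = 357, r = 21);
translate([302, 332, 0]) cylinder(h = 357, r = 21);
translate([0, 0, 397]) {
  cube([74, 40, 403]);
  translate([224, 0, 0]) cube([74, 40, 403]);
  translate([74, 0, 0]) cube([150, 40, 74]);
  translate([74, 0, 329]) cube([150, 40, 74]);
}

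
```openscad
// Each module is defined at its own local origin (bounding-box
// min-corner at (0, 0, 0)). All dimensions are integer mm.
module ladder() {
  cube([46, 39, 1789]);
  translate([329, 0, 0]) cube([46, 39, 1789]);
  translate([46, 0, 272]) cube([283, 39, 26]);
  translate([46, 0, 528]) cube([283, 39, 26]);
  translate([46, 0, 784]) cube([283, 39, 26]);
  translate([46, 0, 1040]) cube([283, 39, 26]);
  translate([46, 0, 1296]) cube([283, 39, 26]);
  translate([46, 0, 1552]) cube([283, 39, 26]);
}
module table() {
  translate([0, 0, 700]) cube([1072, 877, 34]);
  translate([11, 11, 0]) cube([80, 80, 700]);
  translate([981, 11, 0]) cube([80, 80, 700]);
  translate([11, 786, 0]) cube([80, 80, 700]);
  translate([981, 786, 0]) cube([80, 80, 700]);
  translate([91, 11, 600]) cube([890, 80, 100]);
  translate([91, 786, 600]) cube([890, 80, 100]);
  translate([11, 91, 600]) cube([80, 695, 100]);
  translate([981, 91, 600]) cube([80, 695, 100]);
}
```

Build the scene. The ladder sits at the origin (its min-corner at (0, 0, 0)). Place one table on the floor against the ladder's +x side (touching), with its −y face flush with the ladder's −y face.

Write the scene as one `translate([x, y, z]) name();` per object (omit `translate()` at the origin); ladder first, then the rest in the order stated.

ladder();
translate([375, 0, 0]) table();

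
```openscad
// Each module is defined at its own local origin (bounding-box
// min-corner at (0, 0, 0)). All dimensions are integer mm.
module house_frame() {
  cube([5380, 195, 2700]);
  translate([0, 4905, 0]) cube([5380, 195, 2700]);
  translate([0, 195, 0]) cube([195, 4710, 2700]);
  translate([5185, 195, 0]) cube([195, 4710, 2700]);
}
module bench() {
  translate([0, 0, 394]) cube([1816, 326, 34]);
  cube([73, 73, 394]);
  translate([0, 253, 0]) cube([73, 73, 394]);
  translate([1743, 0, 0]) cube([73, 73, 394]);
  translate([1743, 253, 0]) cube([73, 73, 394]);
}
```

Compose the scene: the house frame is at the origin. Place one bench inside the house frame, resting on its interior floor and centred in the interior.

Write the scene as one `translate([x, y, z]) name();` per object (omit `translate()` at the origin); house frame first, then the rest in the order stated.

house_frame();
translate([1782, 2387, 0]) bench();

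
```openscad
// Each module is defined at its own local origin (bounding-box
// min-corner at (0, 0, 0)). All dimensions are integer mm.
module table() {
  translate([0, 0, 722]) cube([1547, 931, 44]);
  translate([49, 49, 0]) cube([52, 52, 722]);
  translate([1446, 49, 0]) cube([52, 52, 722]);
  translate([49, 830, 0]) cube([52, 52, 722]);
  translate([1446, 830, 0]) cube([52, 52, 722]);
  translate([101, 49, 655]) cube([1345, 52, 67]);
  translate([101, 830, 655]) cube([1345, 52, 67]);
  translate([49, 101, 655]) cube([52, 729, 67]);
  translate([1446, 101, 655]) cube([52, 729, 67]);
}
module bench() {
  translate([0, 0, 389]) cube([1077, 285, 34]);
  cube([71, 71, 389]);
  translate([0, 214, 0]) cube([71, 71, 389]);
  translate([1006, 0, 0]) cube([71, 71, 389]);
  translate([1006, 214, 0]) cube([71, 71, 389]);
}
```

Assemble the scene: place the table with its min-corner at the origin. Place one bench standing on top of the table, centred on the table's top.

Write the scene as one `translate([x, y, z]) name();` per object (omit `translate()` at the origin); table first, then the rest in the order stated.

table();
translate([235, 323, 766]) bench();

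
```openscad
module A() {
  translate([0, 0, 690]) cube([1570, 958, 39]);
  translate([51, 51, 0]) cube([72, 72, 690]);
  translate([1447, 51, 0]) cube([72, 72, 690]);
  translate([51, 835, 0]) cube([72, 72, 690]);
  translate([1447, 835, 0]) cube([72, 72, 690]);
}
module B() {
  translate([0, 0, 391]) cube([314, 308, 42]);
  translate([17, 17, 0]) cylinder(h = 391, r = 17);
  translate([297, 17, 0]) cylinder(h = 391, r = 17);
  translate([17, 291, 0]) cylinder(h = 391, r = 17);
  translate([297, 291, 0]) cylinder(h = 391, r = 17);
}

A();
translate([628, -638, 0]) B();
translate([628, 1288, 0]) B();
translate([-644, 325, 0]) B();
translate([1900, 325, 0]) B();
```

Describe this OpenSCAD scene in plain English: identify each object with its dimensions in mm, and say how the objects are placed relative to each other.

A is a rectangular dining table. The top is 1570×958×39 mm with its upper surface at z = 729 mm. It stands on four 72×72 mm square legs, each inset 51 mm from the nearest pair of top edges, running from the floor to the underside of the top.

B is a simple wooden stool: a rectangular seat 314 mm (x) by 308 mm (y), 42 mm thick, top face at z = 433 mm, on four round legs, each 34 mm in diameter. The legs rest on z = 0, each leg's axis is inset half a diameter from the nearest pair of seat edges (so the leg's bounding box is flush with the corner).

Four stools sit around the table at the −y, +y, −x, +x sides.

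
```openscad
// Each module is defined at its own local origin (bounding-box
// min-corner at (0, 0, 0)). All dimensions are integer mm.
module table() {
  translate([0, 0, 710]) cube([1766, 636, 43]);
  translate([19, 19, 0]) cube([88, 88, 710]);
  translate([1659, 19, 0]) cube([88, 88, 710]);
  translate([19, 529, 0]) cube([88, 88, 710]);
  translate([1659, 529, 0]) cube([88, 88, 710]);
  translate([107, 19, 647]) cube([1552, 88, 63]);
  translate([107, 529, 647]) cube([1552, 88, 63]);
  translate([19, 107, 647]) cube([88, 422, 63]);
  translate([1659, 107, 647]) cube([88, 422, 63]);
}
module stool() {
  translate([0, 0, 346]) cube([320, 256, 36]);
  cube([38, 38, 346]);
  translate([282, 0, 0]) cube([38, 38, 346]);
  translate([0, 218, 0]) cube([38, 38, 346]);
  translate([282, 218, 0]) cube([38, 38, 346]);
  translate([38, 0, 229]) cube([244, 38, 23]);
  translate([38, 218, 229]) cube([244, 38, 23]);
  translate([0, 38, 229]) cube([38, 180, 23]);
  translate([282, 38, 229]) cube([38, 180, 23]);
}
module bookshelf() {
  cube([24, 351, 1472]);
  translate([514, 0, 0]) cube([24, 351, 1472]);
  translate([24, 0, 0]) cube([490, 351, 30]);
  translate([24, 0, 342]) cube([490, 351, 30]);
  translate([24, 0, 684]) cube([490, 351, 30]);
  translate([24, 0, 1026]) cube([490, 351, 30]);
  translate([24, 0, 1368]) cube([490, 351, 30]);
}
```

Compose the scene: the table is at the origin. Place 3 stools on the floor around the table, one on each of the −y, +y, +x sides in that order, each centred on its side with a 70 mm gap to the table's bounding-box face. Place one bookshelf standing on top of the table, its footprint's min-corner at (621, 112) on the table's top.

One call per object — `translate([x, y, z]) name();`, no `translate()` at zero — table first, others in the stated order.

table();
translate([723, -326, 0]) stool();
translate([723, 706, 0]) stool();
translate([1836, 190, 0]) stool();
translate([621, 112, 753]) bookshelf();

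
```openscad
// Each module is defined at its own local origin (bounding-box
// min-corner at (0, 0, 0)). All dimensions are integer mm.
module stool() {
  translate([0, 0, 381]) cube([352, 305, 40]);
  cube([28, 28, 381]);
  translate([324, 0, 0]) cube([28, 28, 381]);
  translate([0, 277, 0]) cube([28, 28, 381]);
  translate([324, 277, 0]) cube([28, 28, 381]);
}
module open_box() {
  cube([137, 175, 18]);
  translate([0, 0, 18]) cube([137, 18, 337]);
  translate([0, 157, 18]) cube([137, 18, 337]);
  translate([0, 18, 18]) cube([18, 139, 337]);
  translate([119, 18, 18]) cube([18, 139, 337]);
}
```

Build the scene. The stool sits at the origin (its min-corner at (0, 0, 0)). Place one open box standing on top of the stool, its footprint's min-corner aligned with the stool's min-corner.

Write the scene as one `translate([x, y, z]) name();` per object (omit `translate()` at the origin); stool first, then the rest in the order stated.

stool();
translate([0, 0, 421]) open_box();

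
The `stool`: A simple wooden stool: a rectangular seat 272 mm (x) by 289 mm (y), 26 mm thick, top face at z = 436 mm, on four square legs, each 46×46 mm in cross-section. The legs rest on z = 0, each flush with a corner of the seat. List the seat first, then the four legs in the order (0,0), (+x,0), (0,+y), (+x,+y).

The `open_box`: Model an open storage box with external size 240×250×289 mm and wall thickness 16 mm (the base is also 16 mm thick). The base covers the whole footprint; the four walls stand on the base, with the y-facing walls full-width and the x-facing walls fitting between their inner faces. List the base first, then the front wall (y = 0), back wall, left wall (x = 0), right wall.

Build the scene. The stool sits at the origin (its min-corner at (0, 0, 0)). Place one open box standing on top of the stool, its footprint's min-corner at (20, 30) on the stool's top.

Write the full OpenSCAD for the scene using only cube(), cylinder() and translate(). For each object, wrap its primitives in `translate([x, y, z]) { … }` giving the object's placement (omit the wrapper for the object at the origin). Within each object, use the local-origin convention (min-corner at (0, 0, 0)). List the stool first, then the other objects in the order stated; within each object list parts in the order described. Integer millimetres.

translate([0, 0, 410]) cube([272, 289, 26]);
cube([46, 46, 410]);
translate([226, 0, 0]) cube([46, 46, 410]);
translate([0, 243, 0]) cube([46, 46, 410]);
translate([226, 243, 0]) cube([46, 46, 410]);
translate([20, 30, 436]) {
  cube([240, 250, 16]);
  translate([0, 0, 16]) cube([240, 16, 273]);
  translate([0, 234, 16]) cube([240, 16, 273]);
  translate([0, 16, 16]) cube([16, 218, 273]);
  translate([224, 16, 16]) cube([16, 218, 273]);
}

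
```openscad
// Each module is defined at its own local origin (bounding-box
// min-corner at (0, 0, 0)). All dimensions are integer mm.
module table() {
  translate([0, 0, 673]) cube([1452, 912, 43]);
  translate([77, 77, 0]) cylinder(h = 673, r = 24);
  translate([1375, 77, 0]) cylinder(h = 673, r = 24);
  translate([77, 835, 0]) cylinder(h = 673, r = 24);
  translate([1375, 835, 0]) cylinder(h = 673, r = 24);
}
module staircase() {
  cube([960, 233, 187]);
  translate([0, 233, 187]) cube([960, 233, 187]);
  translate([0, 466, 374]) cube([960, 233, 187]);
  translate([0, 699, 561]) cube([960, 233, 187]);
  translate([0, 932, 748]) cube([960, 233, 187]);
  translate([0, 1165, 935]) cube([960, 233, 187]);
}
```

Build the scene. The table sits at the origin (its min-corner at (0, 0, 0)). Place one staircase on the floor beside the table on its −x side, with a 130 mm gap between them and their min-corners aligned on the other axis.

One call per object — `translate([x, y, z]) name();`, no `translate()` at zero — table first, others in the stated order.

table();
translate([-1090, 0, 0]) staircase();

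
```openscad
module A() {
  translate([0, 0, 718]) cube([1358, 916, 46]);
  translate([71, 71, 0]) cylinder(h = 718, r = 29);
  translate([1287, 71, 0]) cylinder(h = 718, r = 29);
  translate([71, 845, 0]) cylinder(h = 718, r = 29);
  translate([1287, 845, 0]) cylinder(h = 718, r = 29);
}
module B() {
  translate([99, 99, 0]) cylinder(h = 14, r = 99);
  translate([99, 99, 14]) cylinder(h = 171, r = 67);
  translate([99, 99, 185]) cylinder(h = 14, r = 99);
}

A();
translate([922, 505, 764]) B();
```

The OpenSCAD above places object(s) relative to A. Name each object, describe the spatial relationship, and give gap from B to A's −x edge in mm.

The spool's min-x is at 922; the table's min-x is 0; gap = 922 mm.

A is a table. B is a spool. The spool is on top of the table. The gap from the spool to the table's −x edge is 922 mm.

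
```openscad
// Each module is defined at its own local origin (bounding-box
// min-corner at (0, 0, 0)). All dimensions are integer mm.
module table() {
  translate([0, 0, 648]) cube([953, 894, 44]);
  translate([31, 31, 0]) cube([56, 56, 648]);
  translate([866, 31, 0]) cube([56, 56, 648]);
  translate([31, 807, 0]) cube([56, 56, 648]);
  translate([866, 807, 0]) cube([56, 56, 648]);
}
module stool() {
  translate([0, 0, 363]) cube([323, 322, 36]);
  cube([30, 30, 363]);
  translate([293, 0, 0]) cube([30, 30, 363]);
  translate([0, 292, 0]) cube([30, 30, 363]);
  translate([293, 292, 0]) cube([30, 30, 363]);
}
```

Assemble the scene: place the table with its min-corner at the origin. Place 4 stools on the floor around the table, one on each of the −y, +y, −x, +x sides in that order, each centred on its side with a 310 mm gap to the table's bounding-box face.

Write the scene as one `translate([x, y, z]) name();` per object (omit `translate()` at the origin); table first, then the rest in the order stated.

table();
translate([315, -632, 0]) stool();
translate([315, 1204, 0]) stool();
translate([-633, 286, 0]) stool();
translate([1263, 286, 0]) stool();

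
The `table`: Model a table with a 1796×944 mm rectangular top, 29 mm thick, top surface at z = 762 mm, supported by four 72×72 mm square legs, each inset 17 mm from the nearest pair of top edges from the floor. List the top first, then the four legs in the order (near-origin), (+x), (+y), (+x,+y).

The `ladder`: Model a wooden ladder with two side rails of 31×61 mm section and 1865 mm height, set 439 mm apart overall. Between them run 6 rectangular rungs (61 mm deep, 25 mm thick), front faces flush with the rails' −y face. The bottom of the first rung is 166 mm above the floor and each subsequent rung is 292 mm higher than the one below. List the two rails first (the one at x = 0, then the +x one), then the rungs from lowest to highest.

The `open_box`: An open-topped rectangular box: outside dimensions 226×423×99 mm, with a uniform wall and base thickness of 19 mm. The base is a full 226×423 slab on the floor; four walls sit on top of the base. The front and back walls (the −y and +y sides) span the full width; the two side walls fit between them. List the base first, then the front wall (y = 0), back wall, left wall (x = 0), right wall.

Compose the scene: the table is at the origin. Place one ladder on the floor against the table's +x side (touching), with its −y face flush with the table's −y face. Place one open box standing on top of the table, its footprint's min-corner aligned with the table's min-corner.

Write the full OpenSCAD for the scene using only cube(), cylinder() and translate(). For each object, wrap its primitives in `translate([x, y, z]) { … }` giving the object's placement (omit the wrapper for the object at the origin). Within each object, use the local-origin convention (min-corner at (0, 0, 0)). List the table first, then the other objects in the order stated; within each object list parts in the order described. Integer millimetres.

translate([0, 0, 733]) cube([1796, 944, 29]);
translate([17, 17, 0]) cube([72, 72, 733]);
translate([1707, 17, 0]) cube([72, 72, 733]);
translate([17, 855, 0]) cube([72, 72, 733]);
translate([1707, 855, 0]) cube([72, 72, 733]);
translate([1796, 0, 0]) {
  cube([31, 61, 1865]);
  translate([408, 0, 0]) cube([31, 61, 1865]);
  translate([31, 0, 166]) cube([377, 61, 25]);
  translate([31, 0, 458]) cube([377, 61, 25]);
  translate([31, 0, 750]) cube([377, 61, 25]);
  translate([31, 0, 1042]) cube([377, 61, 25]);
  translate([31, 0, 1334]) cube([377, 61, 25]);
  translate([31, 0, 1626]) cube([377, 61, 25]);
}
translate([0, 0, 762]) {
  cube([226, 423, 19]);
  translate([0, 0, 19]) cube([226, 19, 80]);
  translate([0, 404, 19]) cube([226, 19, 80]);
  translate([0, 19, 19]) cube([19, 385, 80]);
  translate([207, 19, 19]) cube([19, 385, 80]);
}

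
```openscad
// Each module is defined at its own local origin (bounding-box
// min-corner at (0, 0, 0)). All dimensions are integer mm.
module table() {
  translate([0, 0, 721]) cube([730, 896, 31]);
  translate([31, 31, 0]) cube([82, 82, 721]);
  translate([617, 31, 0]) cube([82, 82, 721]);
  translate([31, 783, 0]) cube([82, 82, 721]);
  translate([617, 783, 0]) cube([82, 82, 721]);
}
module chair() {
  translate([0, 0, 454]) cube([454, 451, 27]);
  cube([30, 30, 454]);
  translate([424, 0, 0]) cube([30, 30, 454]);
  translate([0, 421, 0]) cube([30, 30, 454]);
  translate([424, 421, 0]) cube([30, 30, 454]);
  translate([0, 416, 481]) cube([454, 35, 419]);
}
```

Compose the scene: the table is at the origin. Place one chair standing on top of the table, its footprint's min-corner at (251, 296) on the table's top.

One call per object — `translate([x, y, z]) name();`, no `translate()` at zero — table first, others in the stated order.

table();
translate([251, 296, 752]) chair();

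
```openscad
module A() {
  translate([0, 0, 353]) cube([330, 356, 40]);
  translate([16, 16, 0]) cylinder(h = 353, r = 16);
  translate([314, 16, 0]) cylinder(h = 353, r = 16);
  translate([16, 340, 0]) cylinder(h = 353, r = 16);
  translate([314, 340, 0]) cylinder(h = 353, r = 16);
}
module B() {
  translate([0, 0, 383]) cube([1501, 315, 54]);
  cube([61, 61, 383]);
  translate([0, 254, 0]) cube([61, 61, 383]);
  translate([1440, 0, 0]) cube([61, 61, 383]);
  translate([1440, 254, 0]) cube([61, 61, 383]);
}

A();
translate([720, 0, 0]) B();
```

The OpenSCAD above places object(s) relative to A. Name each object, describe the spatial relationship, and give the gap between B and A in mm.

The bench's nearest face is 390 mm from the stool's +x face.

A is a stool. B is a bench. The bench is on the floor beside the stool on its +x side. The gap between the bench and the stool is 390 mm.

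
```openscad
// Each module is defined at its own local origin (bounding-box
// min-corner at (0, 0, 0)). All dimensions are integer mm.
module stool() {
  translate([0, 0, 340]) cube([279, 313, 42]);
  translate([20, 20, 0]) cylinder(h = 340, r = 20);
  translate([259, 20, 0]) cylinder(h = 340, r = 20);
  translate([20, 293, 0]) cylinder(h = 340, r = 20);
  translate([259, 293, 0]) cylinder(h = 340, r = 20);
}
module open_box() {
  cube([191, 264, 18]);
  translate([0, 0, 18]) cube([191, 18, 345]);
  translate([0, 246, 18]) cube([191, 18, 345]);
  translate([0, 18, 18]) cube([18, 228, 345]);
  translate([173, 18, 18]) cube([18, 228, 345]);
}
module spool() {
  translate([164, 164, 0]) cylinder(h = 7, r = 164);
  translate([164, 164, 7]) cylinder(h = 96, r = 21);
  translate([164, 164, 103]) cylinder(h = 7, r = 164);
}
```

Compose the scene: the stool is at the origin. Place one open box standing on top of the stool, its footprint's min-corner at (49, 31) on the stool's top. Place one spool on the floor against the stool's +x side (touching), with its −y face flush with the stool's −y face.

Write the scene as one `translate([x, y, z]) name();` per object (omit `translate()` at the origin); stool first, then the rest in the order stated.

stool();
translate([49, 31, 382]) open_box();
translate([279, 0, 0]) spool();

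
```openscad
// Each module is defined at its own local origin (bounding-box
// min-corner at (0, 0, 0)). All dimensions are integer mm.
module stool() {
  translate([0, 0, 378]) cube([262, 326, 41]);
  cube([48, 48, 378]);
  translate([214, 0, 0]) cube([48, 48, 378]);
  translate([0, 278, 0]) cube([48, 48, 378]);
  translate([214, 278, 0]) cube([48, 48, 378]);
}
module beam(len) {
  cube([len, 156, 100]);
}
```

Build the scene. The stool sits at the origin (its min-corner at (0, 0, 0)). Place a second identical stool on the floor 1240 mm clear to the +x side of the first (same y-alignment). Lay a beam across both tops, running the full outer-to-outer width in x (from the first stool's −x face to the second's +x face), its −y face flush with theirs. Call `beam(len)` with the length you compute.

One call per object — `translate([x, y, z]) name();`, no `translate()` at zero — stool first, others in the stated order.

stool();
translate([1502, 0, 0]) stool();
translate([0, 0, 419]) beam(1764);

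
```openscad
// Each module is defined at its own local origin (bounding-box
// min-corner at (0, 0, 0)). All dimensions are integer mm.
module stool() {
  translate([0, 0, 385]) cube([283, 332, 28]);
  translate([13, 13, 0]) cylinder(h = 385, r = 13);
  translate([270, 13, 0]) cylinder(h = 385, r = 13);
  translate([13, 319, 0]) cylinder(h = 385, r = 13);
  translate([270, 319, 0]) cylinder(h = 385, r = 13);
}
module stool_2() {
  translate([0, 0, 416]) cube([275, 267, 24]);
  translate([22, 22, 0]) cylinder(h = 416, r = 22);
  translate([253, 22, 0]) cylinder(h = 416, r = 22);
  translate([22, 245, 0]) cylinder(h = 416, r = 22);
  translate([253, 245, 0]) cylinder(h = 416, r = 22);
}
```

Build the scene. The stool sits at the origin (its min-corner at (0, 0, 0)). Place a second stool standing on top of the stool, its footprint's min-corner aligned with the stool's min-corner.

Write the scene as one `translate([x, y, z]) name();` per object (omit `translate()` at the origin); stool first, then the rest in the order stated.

stool();
translate([0, 0, 413]) stool_2();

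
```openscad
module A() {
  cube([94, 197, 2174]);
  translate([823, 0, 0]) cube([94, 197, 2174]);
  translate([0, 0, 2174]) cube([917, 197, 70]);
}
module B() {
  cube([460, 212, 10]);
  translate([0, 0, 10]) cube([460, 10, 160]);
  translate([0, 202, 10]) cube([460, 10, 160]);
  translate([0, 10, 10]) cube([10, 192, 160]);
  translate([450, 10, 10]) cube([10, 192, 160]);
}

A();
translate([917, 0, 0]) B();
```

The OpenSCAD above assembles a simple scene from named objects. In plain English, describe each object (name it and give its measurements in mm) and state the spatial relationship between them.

A is a door frame. The clear opening is 729 mm wide and 2174 mm high. Two 94 mm wide jambs, 197 mm deep, stand either side of the opening from the floor to the top of the opening. A 70 mm thick head sits across the top of both jambs, spanning the full outside width of the frame.

B is an open-topped rectangular box: outside dimensions 460×212×170 mm, with a uniform wall and base thickness of 10 mm. The base is a full 460×212 slab on the floor; four walls sit on top of the base. The front and back walls (the −y and +y sides) span the full width; the two side walls fit between them.

The open box is against the door frame's +x side, with their −y faces flush.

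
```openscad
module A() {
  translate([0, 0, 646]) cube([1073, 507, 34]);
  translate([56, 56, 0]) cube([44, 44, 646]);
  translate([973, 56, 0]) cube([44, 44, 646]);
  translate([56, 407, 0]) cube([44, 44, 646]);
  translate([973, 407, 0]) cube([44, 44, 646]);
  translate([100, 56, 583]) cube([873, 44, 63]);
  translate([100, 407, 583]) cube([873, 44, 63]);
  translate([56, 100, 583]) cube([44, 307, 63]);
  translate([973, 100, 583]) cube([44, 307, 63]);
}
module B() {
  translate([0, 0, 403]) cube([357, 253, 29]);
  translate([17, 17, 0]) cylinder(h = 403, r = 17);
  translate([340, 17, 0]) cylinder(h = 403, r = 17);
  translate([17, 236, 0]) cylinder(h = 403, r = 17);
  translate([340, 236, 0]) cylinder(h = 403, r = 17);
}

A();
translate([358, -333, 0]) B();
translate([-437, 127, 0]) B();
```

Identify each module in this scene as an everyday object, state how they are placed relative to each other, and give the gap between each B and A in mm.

Each stool's nearest face is 80 mm from the table's bounding box.

A is a table. B is a stool. Two stools sit around the table at the −y, −x sides. The gap between each stool and the table is 80 mm.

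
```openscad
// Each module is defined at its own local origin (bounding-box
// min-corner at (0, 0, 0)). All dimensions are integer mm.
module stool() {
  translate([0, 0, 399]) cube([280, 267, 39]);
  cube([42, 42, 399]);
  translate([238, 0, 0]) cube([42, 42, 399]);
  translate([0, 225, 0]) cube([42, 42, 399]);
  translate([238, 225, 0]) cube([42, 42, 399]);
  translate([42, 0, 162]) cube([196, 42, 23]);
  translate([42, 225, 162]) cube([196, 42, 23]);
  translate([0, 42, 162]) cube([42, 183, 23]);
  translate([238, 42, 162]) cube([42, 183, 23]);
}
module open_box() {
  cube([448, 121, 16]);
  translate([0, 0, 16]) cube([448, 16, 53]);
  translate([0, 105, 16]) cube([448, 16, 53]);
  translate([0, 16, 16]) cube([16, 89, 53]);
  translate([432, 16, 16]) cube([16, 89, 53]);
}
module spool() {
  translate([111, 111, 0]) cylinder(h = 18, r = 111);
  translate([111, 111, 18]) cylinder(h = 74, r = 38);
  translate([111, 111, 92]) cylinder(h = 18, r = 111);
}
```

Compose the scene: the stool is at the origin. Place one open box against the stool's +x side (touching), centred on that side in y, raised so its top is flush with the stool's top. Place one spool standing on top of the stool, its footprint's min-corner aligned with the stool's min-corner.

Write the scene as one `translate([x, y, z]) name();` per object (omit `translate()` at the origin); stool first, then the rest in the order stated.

stool();
translate([280, 73, 369]) open_box();
translate([0, 0, 438]) spool();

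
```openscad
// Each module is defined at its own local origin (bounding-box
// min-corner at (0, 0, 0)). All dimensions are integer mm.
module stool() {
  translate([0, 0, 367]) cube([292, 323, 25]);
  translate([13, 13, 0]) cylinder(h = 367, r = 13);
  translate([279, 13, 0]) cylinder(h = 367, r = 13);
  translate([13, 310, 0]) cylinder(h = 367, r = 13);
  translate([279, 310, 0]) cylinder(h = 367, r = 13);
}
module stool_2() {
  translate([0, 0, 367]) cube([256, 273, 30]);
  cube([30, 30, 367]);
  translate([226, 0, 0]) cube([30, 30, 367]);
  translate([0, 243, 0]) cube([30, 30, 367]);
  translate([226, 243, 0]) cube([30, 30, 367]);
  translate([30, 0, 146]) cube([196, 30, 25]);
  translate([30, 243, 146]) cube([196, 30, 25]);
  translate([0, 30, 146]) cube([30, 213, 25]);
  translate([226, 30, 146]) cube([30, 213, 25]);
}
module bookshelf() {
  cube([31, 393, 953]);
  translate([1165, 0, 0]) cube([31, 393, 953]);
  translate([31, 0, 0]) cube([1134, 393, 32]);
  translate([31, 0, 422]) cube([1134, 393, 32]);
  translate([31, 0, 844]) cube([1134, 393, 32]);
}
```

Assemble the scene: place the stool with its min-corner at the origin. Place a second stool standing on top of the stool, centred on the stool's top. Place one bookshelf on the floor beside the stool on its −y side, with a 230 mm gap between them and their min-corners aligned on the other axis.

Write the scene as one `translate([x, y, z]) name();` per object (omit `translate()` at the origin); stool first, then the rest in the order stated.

stool();
translate([18, 25, 392]) stool_2();
translate([0, -623, 0]) bookshelf();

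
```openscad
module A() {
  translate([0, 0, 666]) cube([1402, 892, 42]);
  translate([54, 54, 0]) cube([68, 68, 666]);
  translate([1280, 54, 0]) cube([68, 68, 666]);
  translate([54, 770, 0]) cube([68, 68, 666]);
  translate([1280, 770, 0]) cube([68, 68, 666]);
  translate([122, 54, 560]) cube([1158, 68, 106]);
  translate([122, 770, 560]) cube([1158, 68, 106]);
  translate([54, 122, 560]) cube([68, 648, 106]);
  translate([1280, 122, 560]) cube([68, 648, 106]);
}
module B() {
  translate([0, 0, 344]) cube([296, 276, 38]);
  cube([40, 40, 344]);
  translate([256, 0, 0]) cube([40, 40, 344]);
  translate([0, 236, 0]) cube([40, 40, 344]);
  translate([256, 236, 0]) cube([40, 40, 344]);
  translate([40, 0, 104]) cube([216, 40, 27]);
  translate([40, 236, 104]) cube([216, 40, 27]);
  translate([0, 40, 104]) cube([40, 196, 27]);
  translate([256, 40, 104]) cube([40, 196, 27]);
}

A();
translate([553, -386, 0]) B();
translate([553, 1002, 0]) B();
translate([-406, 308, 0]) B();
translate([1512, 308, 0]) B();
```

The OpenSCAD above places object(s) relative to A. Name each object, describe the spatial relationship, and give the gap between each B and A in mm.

Each stool's nearest face is 110 mm from the table's bounding box.

A is a table. B is a stool. Four stools sit around the table at the −y, +y, −x, +x sides. The gap between each stool and the table is 110 mm.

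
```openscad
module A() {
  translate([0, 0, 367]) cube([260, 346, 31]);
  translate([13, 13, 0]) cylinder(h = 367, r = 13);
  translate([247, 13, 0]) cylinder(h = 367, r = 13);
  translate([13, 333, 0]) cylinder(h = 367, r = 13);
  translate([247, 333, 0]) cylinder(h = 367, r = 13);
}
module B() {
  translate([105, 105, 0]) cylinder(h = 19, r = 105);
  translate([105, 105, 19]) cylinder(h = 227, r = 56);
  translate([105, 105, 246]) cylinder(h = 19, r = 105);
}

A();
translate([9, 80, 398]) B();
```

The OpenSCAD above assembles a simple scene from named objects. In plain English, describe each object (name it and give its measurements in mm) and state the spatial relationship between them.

A is a four-legged stool. The seat is 260×346 mm, 31 mm thick, top at z = 398 mm. It stands on four round legs, each 26 mm in diameter, from z = 0 to the seat underside, each leg's axis is inset half a diameter from the nearest pair of seat edges (so the leg's bounding box is flush with the corner).

B is a spool: two coaxial disc flanges of radius 105 mm and thickness 19 mm, joined by a core cylinder of radius 56 mm and height 227 mm. The lower flange rests on z = 0 and the three cylinders share a vertical axis.

The spool is on top of the stool.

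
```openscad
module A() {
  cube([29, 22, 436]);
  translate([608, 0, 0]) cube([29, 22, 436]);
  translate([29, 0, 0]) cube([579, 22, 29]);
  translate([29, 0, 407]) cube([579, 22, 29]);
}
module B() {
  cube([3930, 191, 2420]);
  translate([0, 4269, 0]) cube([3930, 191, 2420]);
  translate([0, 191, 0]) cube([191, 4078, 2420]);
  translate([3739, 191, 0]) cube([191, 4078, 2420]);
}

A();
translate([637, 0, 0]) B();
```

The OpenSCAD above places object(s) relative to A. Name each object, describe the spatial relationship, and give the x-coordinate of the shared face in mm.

The picture frame's +x face and the house frame's −x face are both at x = 637 mm.

A is a picture frame. B is a house frame. The house frame is against the picture frame's +x side, with their −y faces flush. The x-coordinate of the shared face is 637 mm.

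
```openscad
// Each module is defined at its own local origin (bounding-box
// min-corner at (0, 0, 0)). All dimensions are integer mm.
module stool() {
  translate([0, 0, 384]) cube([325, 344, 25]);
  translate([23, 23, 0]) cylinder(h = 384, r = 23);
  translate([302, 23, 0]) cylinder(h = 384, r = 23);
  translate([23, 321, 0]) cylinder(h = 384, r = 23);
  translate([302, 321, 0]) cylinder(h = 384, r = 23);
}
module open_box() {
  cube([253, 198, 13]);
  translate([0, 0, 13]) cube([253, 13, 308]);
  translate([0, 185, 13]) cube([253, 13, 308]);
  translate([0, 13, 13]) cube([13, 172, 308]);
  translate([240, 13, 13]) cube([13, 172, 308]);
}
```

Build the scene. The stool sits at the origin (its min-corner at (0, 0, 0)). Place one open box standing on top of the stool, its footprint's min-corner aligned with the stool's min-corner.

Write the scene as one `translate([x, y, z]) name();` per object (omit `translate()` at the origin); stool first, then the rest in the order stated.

stool();
translate([0, 0, 409]) open_box();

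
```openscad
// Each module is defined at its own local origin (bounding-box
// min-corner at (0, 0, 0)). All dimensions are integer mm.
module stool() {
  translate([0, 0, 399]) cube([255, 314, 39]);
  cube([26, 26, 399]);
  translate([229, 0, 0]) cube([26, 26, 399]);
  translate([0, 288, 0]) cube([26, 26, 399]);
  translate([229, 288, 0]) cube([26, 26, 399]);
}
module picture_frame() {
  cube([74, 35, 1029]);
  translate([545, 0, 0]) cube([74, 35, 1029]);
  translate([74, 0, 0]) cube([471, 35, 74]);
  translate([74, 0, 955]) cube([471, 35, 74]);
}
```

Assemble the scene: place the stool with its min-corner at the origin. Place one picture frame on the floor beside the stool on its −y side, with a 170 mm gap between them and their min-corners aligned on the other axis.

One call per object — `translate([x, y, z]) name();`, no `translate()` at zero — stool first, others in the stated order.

stool();
translate([0, -205, 0]) picture_frame();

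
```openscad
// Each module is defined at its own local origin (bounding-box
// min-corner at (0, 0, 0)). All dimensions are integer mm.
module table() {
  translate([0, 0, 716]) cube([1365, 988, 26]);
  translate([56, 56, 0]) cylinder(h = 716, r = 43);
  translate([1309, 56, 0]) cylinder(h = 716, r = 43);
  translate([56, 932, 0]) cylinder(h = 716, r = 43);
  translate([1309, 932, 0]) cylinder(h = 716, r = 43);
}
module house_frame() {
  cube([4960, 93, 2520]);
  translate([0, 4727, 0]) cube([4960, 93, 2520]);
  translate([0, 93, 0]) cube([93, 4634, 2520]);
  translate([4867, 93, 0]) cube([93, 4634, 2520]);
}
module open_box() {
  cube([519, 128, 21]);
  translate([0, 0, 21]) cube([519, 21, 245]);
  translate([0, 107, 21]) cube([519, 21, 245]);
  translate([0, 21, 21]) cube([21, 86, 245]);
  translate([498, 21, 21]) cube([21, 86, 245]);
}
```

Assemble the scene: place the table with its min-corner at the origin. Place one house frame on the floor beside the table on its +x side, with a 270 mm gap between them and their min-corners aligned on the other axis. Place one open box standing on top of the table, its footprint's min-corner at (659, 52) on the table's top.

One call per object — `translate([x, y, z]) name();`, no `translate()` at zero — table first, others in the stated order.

table();
translate([1635, 0, 0]) house_frame();
translate([659, 52, 742]) open_box();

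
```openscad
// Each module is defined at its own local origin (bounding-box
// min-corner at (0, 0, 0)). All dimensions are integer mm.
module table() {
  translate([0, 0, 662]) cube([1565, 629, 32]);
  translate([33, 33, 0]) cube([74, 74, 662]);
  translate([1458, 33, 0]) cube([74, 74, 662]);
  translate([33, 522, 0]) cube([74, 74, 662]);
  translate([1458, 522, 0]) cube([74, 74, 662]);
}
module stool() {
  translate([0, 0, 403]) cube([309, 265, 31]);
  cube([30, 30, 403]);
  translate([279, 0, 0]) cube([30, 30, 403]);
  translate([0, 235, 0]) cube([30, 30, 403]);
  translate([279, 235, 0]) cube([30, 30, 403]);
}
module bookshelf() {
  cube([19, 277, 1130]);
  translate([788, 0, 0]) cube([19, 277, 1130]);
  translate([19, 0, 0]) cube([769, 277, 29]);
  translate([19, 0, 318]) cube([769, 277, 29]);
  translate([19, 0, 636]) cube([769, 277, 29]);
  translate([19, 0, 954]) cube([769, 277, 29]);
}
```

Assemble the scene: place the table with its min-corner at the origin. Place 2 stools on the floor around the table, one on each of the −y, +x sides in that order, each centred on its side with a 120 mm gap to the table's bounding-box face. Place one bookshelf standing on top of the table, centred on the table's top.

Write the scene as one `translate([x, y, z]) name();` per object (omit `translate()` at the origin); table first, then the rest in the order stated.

table();
translate([628, -385, 0]) stool();
translate([1685, 182, 0]) stool();
translate([379, 176, 694]) bookshelf();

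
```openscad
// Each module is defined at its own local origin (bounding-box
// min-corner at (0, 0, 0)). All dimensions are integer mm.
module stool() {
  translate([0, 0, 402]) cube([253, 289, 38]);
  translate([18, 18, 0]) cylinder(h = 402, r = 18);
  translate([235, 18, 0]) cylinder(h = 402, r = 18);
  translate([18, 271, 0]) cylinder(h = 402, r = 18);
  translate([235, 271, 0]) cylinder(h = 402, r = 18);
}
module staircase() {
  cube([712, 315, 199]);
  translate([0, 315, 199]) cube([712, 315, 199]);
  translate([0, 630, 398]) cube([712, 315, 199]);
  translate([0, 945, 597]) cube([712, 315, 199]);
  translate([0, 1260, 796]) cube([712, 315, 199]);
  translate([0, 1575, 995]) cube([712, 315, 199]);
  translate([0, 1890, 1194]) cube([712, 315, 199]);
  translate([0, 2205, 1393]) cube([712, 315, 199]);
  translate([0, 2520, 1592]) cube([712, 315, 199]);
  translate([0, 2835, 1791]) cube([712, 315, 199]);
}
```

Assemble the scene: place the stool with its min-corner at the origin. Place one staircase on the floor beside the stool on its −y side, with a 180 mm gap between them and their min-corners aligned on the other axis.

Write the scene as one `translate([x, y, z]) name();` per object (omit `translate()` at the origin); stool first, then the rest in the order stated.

stool();
translate([0, -3330, 0]) staircase();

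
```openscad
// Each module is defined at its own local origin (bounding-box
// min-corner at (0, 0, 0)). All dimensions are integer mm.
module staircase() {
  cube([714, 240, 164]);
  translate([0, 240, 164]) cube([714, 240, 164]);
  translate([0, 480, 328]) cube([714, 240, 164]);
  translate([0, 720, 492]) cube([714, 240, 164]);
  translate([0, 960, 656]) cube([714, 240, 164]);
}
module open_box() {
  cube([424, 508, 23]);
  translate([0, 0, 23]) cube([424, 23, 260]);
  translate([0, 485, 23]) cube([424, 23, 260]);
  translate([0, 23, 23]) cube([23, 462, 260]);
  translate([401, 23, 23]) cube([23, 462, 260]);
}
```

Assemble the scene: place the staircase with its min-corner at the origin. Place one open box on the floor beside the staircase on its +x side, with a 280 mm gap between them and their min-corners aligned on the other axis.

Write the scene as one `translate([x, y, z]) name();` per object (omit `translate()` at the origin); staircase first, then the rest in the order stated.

staircase();
translate([994, 0, 0]) open_box();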